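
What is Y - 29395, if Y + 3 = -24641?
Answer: -54039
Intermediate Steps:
Y = -24644 (Y = -3 - 24641 = -24644)
Y - 29395 = -24644 - 29395 = -54039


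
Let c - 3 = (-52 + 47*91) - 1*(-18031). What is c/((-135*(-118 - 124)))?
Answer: 22259/32670 ≈ 0.68133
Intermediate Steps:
c = 22259 (c = 3 + ((-52 + 47*91) - 1*(-18031)) = 3 + ((-52 + 4277) + 18031) = 3 + (4225 + 18031) = 3 + 22256 = 22259)
c/((-135*(-118 - 124))) = 22259/((-135*(-118 - 124))) = 22259/((-135*(-242))) = 22259/32670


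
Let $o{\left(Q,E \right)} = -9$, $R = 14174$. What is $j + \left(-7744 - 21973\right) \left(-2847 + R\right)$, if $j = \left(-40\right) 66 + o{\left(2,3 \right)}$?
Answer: $-336607108$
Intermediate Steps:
$j = -2649$ ($j = \left(-40\right) 66 - 9 = -2640 - 9 = -2649$)
$j + \left(-7744 - 21973\right) \left(-2847 + R\right) = -2649 + \left(-7744 - 21973\right) \left(-2847 + 14174\right) = -2649 - 336604459 = -336607108$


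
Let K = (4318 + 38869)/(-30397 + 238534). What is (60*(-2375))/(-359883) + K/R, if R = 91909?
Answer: 302888066191069/764937855694071 ≈ 0.39596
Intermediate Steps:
K = 43187/208137 ≈ 0.20749
(60*(-2375))/(-359883) + K/R = (60*(-2375))/(-359883) + (43187/208137)/91909 = -142500*(-1/359883) + (43187/208137)*(1/91909) = 47500/119961 + 43187/19129663533 = 302888066191069/764937855694071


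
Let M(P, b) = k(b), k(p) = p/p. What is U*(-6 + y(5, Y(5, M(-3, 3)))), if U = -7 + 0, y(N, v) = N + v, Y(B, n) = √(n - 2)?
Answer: 7 - 7*I ≈ 7.0 - 7.0*I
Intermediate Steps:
k(p) = 1
M(P, b) = 1
Y(B, n) = √(-2 + n)
U = -7
U*(-6 + y(5, Y(5, M(-3, 3)))) = -7*(-6 + (5 + √(-2 + 1))) = -7*(-6 + (5 + √(-1))) = -7*(-6 + (5 + I)) = -7*(-1 + I) = 7 - 7*I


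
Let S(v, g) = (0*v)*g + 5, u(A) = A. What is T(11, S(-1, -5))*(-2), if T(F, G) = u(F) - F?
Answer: 0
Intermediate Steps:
S(v, g) = 5 (S(v, g) = 0*g + 5 = 0 + 5 = 5)
T(F, G) = 0 (T(F, G) = F - F = 0)
T(11, S(-1, -5))*(-2) = 0*(-2) = 0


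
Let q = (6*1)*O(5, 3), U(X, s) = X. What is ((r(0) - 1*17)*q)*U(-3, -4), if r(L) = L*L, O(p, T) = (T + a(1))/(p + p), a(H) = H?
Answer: 612/5 ≈ 122.40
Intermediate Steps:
O(p, T) = (1 + T)/(2*p) (O(p, T) = (T + 1)/(p + p) = (1 + T)/((2*p)) = (1 + T)*(1/(2*p)) = (1 + T)/(2*p))
r(L) = L**2
q = 12/5 (q = (6*1)*((1/2)*(1 + 3)/5) = 6*((1/2)*(1/5)*4) = 6*(2/5) = 12/5 ≈ 2.4000)
((r(0) - 1*17)*q)*U(-3, -4) = ((0**2 - 1*17)*(12/5))*(-3) = ((0 - 17)*(12/5))*(-3) = -17*12/5*(-3) = -204/5*(-3) = 612/5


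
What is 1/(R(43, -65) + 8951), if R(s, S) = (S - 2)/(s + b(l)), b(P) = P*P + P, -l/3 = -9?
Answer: 799/7151782 ≈ 0.00011172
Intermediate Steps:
l = 27 (l = -3*(-9) = 27)
b(P) = P + P² (b(P) = P² + P = P + P²)
R(s, S) = (-2 + S)/(756 + s) (R(s, S) = (S - 2)/(s + 27*(1 + 27)) = (-2 + S)/(s + 27*28) = (-2 + S)/(s + 756) = (-2 + S)/(756 + s))
1/(R(43, -65) + 8951) = 1/((-2 - 65)/(756 + 43) + 8951) = 1/(-67/799 + 8951) = 1/(7151782/799) = 799/7151782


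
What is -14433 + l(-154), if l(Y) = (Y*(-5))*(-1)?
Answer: -15203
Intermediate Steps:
l(Y) = 5*Y (l(Y) = -5*Y*(-1) = 5*Y)
-14433 + l(-154) = -14433 + 5*(-154) = -14433 - 770 = -15203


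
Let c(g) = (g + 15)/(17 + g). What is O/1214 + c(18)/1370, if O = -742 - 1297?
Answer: -24432497/14552825 ≈ -1.6789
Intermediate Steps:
c(g) = (15 + g)/(17 + g)
O = -2039
O/1214 + c(18)/1370 = -2039/1214 + ((15 + 18)/(17 + 18))/1370 = -2039*1/1214 + (33/35)*(1/1370) = -2039/1214 + ((1/35)*33)*(1/1370) = -2039/1214 + (33/35)*(1/1370) = -2039/1214 + 33/47950 = -24432497/14552825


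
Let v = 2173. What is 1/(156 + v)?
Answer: 1/2329 ≈ 0.00042937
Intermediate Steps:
1/(156 + v) = 1/(156 + 2173) = 1/2329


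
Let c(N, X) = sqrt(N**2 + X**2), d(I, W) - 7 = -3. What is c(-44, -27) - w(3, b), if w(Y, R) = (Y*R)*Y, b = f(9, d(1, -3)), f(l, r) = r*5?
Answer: -180 + sqrt(2665) ≈ -128.38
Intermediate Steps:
d(I, W) = 4 (d(I, W) = 7 - 3 = 4)
f(l, r) = 5*r
b = 20 (b = 5*4 = 20)
w(Y, R) = R*Y**2 (w(Y, R) = (R*Y)*Y = R*Y**2)
c(-44, -27) - w(3, b) = sqrt((-44)**2 + (-27)**2) - 20*3**2 = sqrt(1936 + 729) - 20*9 = sqrt(2665) - 1*180 = sqrt(2665) - 180 = -180 + sqrt(2665)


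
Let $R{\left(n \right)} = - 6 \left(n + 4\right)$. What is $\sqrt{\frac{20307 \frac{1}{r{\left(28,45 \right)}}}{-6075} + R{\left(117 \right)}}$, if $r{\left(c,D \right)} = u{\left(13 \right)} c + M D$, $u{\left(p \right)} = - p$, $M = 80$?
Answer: $\frac{i \sqrt{3848746444721}}{72810} \approx 26.944 i$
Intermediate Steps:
$r{\left(c,D \right)} = - 13 c + 80 D$ ($r{\left(c,D \right)} = \left(-1\right) 13 c + 80 D = - 13 c + 80 D$)
$R{\left(n \right)} = -24 - 6 n$ ($R{\left(n \right)} = - 6 \left(4 + n\right) = -24 - 6 n$)
$\sqrt{\frac{20307 \frac{1}{r{\left(28,45 \right)}}}{-6075} + R{\left(117 \right)}} = \sqrt{\frac{20307 \frac{1}{\left(-13\right) 28 + 80 \cdot 45}}{-6075} - 726} = \sqrt{\frac{20307}{-364 + 3600} \left(- \frac{1}{6075}\right) - 726} = \sqrt{\frac{20307}{3236} \left(- \frac{1}{6075}\right) - 726} = \sqrt{- \frac{6769}{6552900} - 726} = \sqrt{- \frac{4757412169}{6552900}} = \frac{i \sqrt{3848746444721}}{72810}$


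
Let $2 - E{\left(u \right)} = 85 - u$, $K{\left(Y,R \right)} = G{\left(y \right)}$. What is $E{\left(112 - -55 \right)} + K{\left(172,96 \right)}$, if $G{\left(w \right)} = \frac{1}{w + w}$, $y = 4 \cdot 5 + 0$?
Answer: $\frac{3361}{40} \approx 84.025$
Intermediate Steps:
$y = 20$ ($y = 20 + 0 = 20$)
$G{\left(w \right)} = \frac{1}{2 w}$
$K{\left(Y,R \right)} = \frac{1}{40}$ ($K{\left(Y,R \right)} = \frac{1}{2 \cdot 20} = \frac{1}{2} \cdot \frac{1}{20} = \frac{1}{40}$)
$E{\left(u \right)} = -83 + u$ ($E{\left(u \right)} = 2 - \left(85 - u\right) = 2 + \left(-85 + u\right) = -83 + u$)
$E{\left(112 - -55 \right)} + K{\left(172,96 \right)} = \left(-83 + \left(112 - -55\right)\right) + \frac{1}{40} = \left(-83 + \left(112 + 55\right)\right) + \frac{1}{40} = \left(-83 + 167\right) + \frac{1}{40} = 84 + \frac{1}{40} = \frac{3361}{40}$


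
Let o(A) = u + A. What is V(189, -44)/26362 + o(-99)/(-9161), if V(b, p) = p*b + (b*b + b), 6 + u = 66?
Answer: 18129768/17250163 ≈ 1.0510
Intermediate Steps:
u = 60 (u = -6 + 66 = 60)
V(b, p) = b + b² + b*p (V(b, p) = b*p + (b² + b) = b*p + (b + b²) = b + b² + b*p)
o(A) = 60 + A
V(189, -44)/26362 + o(-99)/(-9161) = (189*(1 + 189 - 44))/26362 + (60 - 99)/(-9161) = (189*146)*(1/26362) - 39*(-1/9161) = 27594*(1/26362) + 39/9161 = 1971/1883 + 39/9161 = 18129768/17250163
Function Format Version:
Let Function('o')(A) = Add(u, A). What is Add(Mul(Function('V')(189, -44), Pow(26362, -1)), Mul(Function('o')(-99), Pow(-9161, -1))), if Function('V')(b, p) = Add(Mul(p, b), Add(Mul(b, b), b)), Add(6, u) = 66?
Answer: Rational(18129768, 17250163) ≈ 1.0510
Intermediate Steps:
u = 60 (u = Add(-6, 66) = 60)
Function('V')(b, p) = Add(b, Pow(b, 2), Mul(b, p)) (Function('V')(b, p) = Add(Mul(b, p), Add(Pow(b, 2), b)) = Add(Mul(b, p), Add(b, Pow(b, 2))) = Add(b, Pow(b, 2), Mul(b, p)))
Function('o')(A) = Add(60, A)
Add(Mul(Function('V')(189, -44), Pow(26362, -1)), Mul(Function('o')(-99), Pow(-9161, -1))) = Add(Mul(Mul(189, Add(1, 189, -44)), Pow(26362, -1)), Mul(Add(60, -99), Pow(-9161, -1))) = Add(Mul(Mul(189, 146), Rational(1, 26362)), Mul(-39, Rational(-1, 9161))) = Add(Mul(27594, Rational(1, 26362)), Rational(39, 9161)) = Add(Rational(1971, 1883), Rational(39, 9161)) = Rational(18129768, 17250163)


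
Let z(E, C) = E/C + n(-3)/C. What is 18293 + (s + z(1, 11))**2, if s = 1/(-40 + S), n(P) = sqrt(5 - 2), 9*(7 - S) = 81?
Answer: 3904537345/213444 + 31*sqrt(3)/2541 ≈ 18293.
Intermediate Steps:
S = -2 (S = 7 - 1/9*81 = 7 - 9 = -2)
n(P) = sqrt(3)
z(E, C) = E/C + sqrt(3)/C
s = -1/42 (s = 1/(-40 - 2) = 1/(-42) = -1/42 ≈ -0.023810)
18293 + (s + z(1, 11))**2 = 18293 + (-1/42 + (1 + sqrt(3))/11)**2 = 18293 + (-1/42 + (1/11 + sqrt(3)/11))**2 = 18293 + (31/462 + sqrt(3)/11)**2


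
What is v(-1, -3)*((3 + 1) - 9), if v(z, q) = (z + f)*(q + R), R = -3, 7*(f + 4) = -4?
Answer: -1170/7 ≈ -167.14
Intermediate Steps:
f = -32/7 (f = -4 + (1/7)*(-4) = -4 - 4/7 = -32/7 ≈ -4.5714)
v(z, q) = (-3 + q)*(-32/7 + z) (v(z, q) = (z - 32/7)*(q - 3) = (-32/7 + z)*(-3 + q) = (-3 + q)*(-32/7 + z))
v(-1, -3)*((3 + 1) - 9) = (96/7 - 3*(-1) - 32/7*(-3) - 3*(-1))*((3 + 1) - 9) = (96/7 + 3 + 96/7 + 3)*(4 - 9) = (234/7)*(-5) = -1170/7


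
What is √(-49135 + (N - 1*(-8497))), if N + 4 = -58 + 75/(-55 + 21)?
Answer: 5*I*√1882070/34 ≈ 201.75*I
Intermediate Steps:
N = -2183/34 (N = -4 + (-58 + 75/(-55 + 21)) = -4 + (-58 + 75/(-34)) = -4 + (-58 + 75*(-1/34)) = -4 + (-58 - 75/34) = -4 - 2047/34 = -2183/34 ≈ -64.206)
√(-49135 + (N - 1*(-8497))) = √(-49135 + (-2183/34 - 1*(-8497))) = √(-49135 + (-2183/34 + 8497)) = √(-49135 + 286715/34) = √(-1383875/34) = 5*I*√1882070/34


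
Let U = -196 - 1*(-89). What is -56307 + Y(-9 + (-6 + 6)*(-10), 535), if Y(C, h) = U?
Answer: -56414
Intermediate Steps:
U = -107 (U = -196 + 89 = -107)
Y(C, h) = -107
-56307 + Y(-9 + (-6 + 6)*(-10), 535) = -56307 - 107 = -56414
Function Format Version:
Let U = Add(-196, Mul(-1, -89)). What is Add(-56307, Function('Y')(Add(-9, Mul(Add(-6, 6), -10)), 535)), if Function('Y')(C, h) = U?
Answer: -56414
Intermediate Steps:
U = -107 (U = Add(-196, 89) = -107)
Function('Y')(C, h) = -107
Add(-56307, Function('Y')(Add(-9, Mul(Add(-6, 6), -10)), 535)) = Add(-56307, -107) = -56414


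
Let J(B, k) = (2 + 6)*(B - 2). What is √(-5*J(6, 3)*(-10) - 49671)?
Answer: I*√48071 ≈ 219.25*I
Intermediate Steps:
J(B, k) = -16 + 8*B (J(B, k) = 8*(-2 + B) = -16 + 8*B)
√(-5*J(6, 3)*(-10) - 49671) = √(-5*(-16 + 8*6)*(-10) - 49671) = √(-5*(-16 + 48)*(-10) - 49671) = √(-5*32*(-10) - 49671) = √(-160*(-10) - 49671) = √(1600 - 49671) = √(-48071) = I*√48071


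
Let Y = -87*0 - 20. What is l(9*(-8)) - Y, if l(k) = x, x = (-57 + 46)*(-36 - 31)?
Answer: 757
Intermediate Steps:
Y = -20 (Y = 0 - 20 = -20)
x = 737 (x = -11*(-67) = 737)
l(k) = 737
l(9*(-8)) - Y = 737 - 1*(-20) = 737 + 20 = 757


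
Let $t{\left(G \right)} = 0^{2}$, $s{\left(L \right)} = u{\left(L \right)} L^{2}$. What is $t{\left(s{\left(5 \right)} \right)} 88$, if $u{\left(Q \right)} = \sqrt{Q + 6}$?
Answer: $0$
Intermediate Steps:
$u{\left(Q \right)} = \sqrt{6 + Q}$
$s{\left(L \right)} = L^{2} \sqrt{6 + L}$ ($s{\left(L \right)} = \sqrt{6 + L} L^{2} = L^{2} \sqrt{6 + L}$)
$t{\left(G \right)} = 0$
$t{\left(s{\left(5 \right)} \right)} 88 = 0 \cdot 88 = 0$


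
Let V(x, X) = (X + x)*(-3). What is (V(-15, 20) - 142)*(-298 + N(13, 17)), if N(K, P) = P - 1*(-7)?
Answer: 43018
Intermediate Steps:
N(K, P) = 7 + P (N(K, P) = P + 7 = 7 + P)
V(x, X) = -3*X - 3*x
(V(-15, 20) - 142)*(-298 + N(13, 17)) = ((-3*20 - 3*(-15)) - 142)*(-298 + (7 + 17)) = ((-60 + 45) - 142)*(-298 + 24) = (-15 - 142)*(-274) = -157*(-274) = 43018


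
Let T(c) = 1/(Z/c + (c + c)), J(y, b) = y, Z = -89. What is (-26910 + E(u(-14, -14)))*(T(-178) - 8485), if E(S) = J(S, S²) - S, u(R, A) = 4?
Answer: 18038182630/79 ≈ 2.2833e+8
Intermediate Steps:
T(c) = 1/(-89/c + 2*c) (T(c) = 1/(-89/c + (c + c)) = 1/(-89/c + 2*c))
E(S) = 0 (E(S) = S - S = 0)
(-26910 + E(u(-14, -14)))*(T(-178) - 8485) = (-26910 + 0)*(-178/(-89 + 2*(-178)²) - 8485) = -26910*(-178/(-89 + 2*31684) - 8485) = -26910*(-178/(-89 + 63368) - 8485) = -26910*(-178/63279 - 8485) = -26910*(-178*1/63279 - 8485) = -26910*(-2/711 - 8485) = -26910*(-6032837/711) = 18038182630/79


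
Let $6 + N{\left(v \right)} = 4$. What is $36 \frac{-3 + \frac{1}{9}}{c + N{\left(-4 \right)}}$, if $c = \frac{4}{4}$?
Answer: $104$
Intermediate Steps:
$c = 1$ ($c = 4 \cdot \frac{1}{4} = 1$)
$N{\left(v \right)} = -2$ ($N{\left(v \right)} = -6 + 4 = -2$)
$36 \frac{-3 + \frac{1}{9}}{c + N{\left(-4 \right)}} = 36 \frac{-3 + \frac{1}{9}}{1 - 2} = 36 \frac{-3 + \frac{1}{9}}{-1} = 36 \left(\left(- \frac{26}{9}\right) \left(-1\right)\right) = 36 \cdot \frac{26}{9} = 104$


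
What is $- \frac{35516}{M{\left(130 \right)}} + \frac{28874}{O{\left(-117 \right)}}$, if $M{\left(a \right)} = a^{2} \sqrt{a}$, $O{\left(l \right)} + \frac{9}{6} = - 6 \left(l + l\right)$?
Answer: $\frac{57748}{2805} - \frac{683 \sqrt{130}}{42250} \approx 20.403$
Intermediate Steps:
$O{\left(l \right)} = - \frac{3}{2} - 12 l$ ($O{\left(l \right)} = - \frac{3}{2} - 6 \left(l + l\right) = - \frac{3}{2} - 6 \cdot 2 l = - \frac{3}{2} - 12 l$)
$M{\left(a \right)} = a^{\frac{5}{2}}$
$- \frac{35516}{M{\left(130 \right)}} + \frac{28874}{O{\left(-117 \right)}} = - \frac{35516}{130^{\frac{5}{2}}} + \frac{28874}{- \frac{3}{2} - -1404} = - \frac{35516}{16900 \sqrt{130}} + \frac{28874}{- \frac{3}{2} + 1404} = - 35516 \frac{\sqrt{130}}{2197000} + \frac{28874}{\frac{2805}{2}} = - \frac{683 \sqrt{130}}{42250} + 28874 \cdot \frac{2}{2805} = - \frac{683 \sqrt{130}}{42250} + \frac{57748}{2805} = \frac{57748}{2805} - \frac{683 \sqrt{130}}{42250}$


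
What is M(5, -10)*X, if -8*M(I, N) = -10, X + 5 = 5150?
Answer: 25725/4 ≈ 6431.3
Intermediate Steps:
X = 5145 (X = -5 + 5150 = 5145)
M(I, N) = 5/4 (M(I, N) = -⅛*(-10) = 5/4)
M(5, -10)*X = (5/4)*5145 = 25725/4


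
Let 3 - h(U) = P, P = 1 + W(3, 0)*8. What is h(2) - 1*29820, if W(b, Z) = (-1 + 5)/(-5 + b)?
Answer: -29802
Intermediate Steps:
W(b, Z) = 4/(-5 + b)
P = -15 (P = 1 + (4/(-5 + 3))*8 = 1 + (4/(-2))*8 = 1 + (4*(-½))*8 = 1 - 2*8 = 1 - 16 = -15)
h(U) = 18 (h(U) = 3 - 1*(-15) = 3 + 15 = 18)
h(2) - 1*29820 = 18 - 1*29820 = 18 - 29820 = -29802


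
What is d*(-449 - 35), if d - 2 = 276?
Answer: -134552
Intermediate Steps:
d = 278 (d = 2 + 276 = 278)
d*(-449 - 35) = 278*(-449 - 35) = 278*(-484) = -134552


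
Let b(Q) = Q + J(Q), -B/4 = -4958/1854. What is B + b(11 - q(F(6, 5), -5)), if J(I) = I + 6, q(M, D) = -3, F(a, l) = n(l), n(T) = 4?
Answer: 41434/927 ≈ 44.697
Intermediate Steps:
F(a, l) = 4
J(I) = 6 + I
B = 9916/927 (B = -(-19832)/1854 = -4*(-2479/927) = 9916/927 ≈ 10.697)
b(Q) = 6 + 2*Q (b(Q) = Q + (6 + Q) = 6 + 2*Q)
B + b(11 - q(F(6, 5), -5)) = 9916/927 + (6 + 2*(11 - 1*(-3))) = 9916/927 + (6 + 2*(11 + 3)) = 9916/927 + (6 + 2*14) = 9916/927 + (6 + 28) = 9916/927 + 34 = 41434/927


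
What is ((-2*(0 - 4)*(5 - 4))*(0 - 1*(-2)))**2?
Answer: 256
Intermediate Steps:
((-2*(0 - 4)*(5 - 4))*(0 - 1*(-2)))**2 = ((-(-8))*(0 + 2))**2 = (-2*(-4)*2)**2 = (8*2)**2 = 16**2 = 256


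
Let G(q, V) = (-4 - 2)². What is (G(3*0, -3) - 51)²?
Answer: 225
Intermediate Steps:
G(q, V) = 36 (G(q, V) = (-6)² = 36)
(G(3*0, -3) - 51)² = (36 - 51)² = (-15)² = 225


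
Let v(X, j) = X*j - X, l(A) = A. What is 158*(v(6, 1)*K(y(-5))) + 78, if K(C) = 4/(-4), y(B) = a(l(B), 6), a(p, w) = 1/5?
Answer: 78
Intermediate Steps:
v(X, j) = -X + X*j
a(p, w) = ⅕
y(B) = ⅕
K(C) = -1 (K(C) = 4*(-¼) = -1)
158*(v(6, 1)*K(y(-5))) + 78 = 158*((6*(-1 + 1))*(-1)) + 78 = 158*((6*0)*(-1)) + 78 = 158*(0*(-1)) + 78 = 158*0 + 78 = 0 + 78 = 78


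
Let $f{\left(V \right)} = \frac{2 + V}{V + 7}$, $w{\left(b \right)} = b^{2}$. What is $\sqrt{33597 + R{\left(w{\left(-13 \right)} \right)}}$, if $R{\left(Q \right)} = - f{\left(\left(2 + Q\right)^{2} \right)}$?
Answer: $\frac{\sqrt{449055426541}}{3656} \approx 183.29$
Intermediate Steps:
$f{\left(V \right)} = \frac{2 + V}{7 + V}$
$R{\left(Q \right)} = - \frac{2 + \left(2 + Q\right)^{2}}{7 + \left(2 + Q\right)^{2}}$
$\sqrt{33597 + R{\left(w{\left(-13 \right)} \right)}} = \sqrt{33597 + \frac{-2 - \left(2 + \left(-13\right)^{2}\right)^{2}}{7 + \left(2 + \left(-13\right)^{2}\right)^{2}}} = \sqrt{33597 + \frac{-2 - \left(2 + 169\right)^{2}}{7 + \left(2 + 169\right)^{2}}} = \sqrt{33597 + \frac{-2 - 171^{2}}{7 + 171^{2}}} = \sqrt{33597 + \frac{-2 - 29241}{7 + 29241}} = \sqrt{33597 + \frac{-2 - 29241}{29248}} = \sqrt{33597 + \frac{1}{29248} \left(-29243\right)} = \sqrt{33597 - \frac{29243}{29248}} = \sqrt{\frac{982615813}{29248}} = \frac{\sqrt{449055426541}}{3656}$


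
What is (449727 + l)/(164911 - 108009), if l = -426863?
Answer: 11432/28451 ≈ 0.40181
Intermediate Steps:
(449727 + l)/(164911 - 108009) = (449727 - 426863)/(164911 - 108009) = 22864/56902 = 22864*(1/56902) = 11432/28451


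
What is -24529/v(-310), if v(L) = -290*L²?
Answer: 24529/27869000 ≈ 0.00088015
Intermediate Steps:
-24529/v(-310) = -24529/((-290*(-310)²)) = -24529/((-290*96100)) = -24529/(-27869000) = -24529*(-1/27869000) = 24529/27869000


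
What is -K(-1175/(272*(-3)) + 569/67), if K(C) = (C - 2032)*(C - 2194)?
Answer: -13200538044936025/2989027584 ≈ -4.4163e+6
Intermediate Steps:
K(C) = (-2194 + C)*(-2032 + C) (K(C) = (-2032 + C)*(-2194 + C) = (-2194 + C)*(-2032 + C))
-K(-1175/(272*(-3)) + 569/67) = -(4458208 + (-1175/(272*(-3)) + 569/67)² - 4226*(-1175/(272*(-3)) + 569/67)) = -(4458208 + (-1175/(-816) + 569*(1/67))² - 4226*(-1175/(-816) + 569*(1/67))) = -(4458208 + (-1175*(-1/816) + 569/67)² - 4226*(-1175*(-1/816) + 569/67)) = -(4458208 + (1175/816 + 569/67)² - 4226*(1175/816 + 569/67)) = -(4458208 + (543029/54672)² - 4226*543029/54672) = -(4458208 + 294880494841/2989027584 - 1147420277/27336) = -1*13200538044936025/2989027584 = -13200538044936025/2989027584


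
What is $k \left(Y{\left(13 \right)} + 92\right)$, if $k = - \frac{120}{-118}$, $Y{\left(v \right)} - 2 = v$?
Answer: $\frac{6420}{59} \approx 108.81$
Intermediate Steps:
$Y{\left(v \right)} = 2 + v$
$k = \frac{60}{59}$ ($k = \left(-120\right) \left(- \frac{1}{118}\right) = \frac{60}{59} \approx 1.0169$)
$k \left(Y{\left(13 \right)} + 92\right) = \frac{60 \left(\left(2 + 13\right) + 92\right)}{59} = \frac{60 \left(15 + 92\right)}{59} = \frac{60}{59} \cdot 107 = \frac{6420}{59}$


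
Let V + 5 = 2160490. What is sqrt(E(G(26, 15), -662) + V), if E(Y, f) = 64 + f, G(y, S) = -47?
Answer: sqrt(2159887) ≈ 1469.7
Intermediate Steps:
V = 2160485 (V = -5 + 2160490 = 2160485)
sqrt(E(G(26, 15), -662) + V) = sqrt((64 - 662) + 2160485) = sqrt(-598 + 2160485) = sqrt(2159887)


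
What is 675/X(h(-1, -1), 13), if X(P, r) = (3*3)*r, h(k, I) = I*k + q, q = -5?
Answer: 75/13 ≈ 5.7692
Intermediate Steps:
h(k, I) = -5 + I*k (h(k, I) = I*k - 5 = -5 + I*k)
X(P, r) = 9*r
675/X(h(-1, -1), 13) = 675/((9*13)) = 675/117 = 675*(1/117) = 75/13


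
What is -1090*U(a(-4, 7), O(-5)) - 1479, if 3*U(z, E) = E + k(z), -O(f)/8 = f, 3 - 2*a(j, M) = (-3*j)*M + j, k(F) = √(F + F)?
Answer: -48037/3 - 1090*I*√77/3 ≈ -16012.0 - 3188.2*I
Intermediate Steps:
k(F) = √2*√F (k(F) = √(2*F) = √2*√F)
a(j, M) = 3/2 - j/2 + 3*M*j/2 (a(j, M) = 3/2 - ((-3*j)*M + j)/2 = 3/2 - (-3*M*j + j)/2 = 3/2 - (j - 3*M*j)/2 = 3/2 + (-j/2 + 3*M*j/2) = 3/2 - j/2 + 3*M*j/2)
O(f) = -8*f
U(z, E) = E/3 + √2*√z/3 (U(z, E) = (E + √2*√z)/3 = E/3 + √2*√z/3)
-1090*U(a(-4, 7), O(-5)) - 1479 = -1090*((-8*(-5))/3 + √2*√(3/2 - ½*(-4) + (3/2)*7*(-4))/3) - 1479 = -1090*((⅓)*40 + √2*√(3/2 + 2 - 42)/3) - 1479 = -1090*(40/3 + √2*√(-77/2)/3) - 1479 = -1090*(40/3 + √2*(I*√154/2)/3) - 1479 = -1090*(40/3 + I*√77/3) - 1479 = (-43600/3 - 1090*I*√77/3) - 1479 = -48037/3 - 1090*I*√77/3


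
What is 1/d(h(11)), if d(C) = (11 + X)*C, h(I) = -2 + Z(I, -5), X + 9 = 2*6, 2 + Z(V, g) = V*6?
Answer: 1/868 ≈ 0.0011521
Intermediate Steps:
Z(V, g) = -2 + 6*V (Z(V, g) = -2 + V*6 = -2 + 6*V)
X = 3 (X = -9 + 2*6 = -9 + 12 = 3)
h(I) = -4 + 6*I (h(I) = -2 + (-2 + 6*I) = -4 + 6*I)
d(C) = 14*C (d(C) = (11 + 3)*C = 14*C)
1/d(h(11)) = 1/(14*(-4 + 6*11)) = 1/(14*(-4 + 66)) = 1/(14*62) = 1/868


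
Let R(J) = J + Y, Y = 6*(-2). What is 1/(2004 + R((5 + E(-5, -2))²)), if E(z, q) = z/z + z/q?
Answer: 4/8257 ≈ 0.00048444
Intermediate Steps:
Y = -12
E(z, q) = 1 + z/q
R(J) = -12 + J (R(J) = J - 12 = -12 + J)
1/(2004 + R((5 + E(-5, -2))²)) = 1/(2004 + (-12 + (5 + (-2 - 5)/(-2))²)) = 1/(2004 + (-12 + (5 - ½*(-7))²)) = 1/(2004 + (-12 + (5 + 7/2)²)) = 1/(2004 + (-12 + (17/2)²)) = 1/(2004 + (-12 + 289/4)) = 1/(2004 + 241/4) = 1/(8257/4) = 4/8257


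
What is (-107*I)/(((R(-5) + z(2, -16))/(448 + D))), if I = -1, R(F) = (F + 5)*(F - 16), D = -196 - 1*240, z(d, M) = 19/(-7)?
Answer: -8988/19 ≈ -473.05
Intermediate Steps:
z(d, M) = -19/7 (z(d, M) = 19*(-1/7) = -19/7)
D = -436 (D = -196 - 240 = -436)
R(F) = (-16 + F)*(5 + F) (R(F) = (5 + F)*(-16 + F) = (-16 + F)*(5 + F))
(-107*I)/(((R(-5) + z(2, -16))/(448 + D))) = (-107*(-1))/((((-80 + (-5)**2 - 11*(-5)) - 19/7)/(448 - 436))) = 107/((((-80 + 25 + 55) - 19/7)/12)) = 107/(((0 - 19/7)*(1/12))) = 107/((-19/7*1/12)) = 107/(-19/84) = 107*(-84/19) = -8988/19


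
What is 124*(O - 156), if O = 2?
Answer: -19096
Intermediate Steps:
124*(O - 156) = 124*(2 - 156) = 124*(-154) = -19096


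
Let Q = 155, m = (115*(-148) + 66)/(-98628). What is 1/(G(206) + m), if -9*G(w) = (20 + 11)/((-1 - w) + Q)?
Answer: 3846492/915995 ≈ 4.1992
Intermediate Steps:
m = 8477/49314 (m = (-17020 + 66)*(-1/98628) = -16954*(-1/98628) = 8477/49314 ≈ 0.17190)
G(w) = -31/(9*(154 - w)) (G(w) = -(20 + 11)/(9*((-1 - w) + 155)) = -31/(9*(154 - w)))
1/(G(206) + m) = 1/(31/(9*(-154 + 206)) + 8477/49314) = 1/((31/9)/52 + 8477/49314) = 1/((31/9)*(1/52) + 8477/49314) = 1/(31/468 + 8477/49314) = 1/(915995/3846492) = 3846492/915995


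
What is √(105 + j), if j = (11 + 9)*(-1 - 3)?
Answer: 5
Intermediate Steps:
j = -80 (j = 20*(-4) = -80)
√(105 + j) = √(105 - 80) = √25 = 5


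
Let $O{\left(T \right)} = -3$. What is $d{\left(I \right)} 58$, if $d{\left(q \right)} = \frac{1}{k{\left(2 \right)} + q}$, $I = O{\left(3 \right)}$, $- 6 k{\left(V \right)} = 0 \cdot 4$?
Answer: $- \frac{58}{3} \approx -19.333$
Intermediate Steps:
$k{\left(V \right)} = 0$ ($k{\left(V \right)} = - \frac{0 \cdot 4}{6} = \left(- \frac{1}{6}\right) 0 = 0$)
$I = -3$
$d{\left(q \right)} = \frac{1}{q}$ ($d{\left(q \right)} = \frac{1}{0 + q} = \frac{1}{q}$)
$d{\left(I \right)} 58 = \frac{1}{-3} \cdot 58 = \left(- \frac{1}{3}\right) 58 = - \frac{58}{3}$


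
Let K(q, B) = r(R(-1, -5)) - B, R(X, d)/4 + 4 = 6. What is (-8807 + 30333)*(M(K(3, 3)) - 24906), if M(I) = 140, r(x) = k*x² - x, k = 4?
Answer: -533112916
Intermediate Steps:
R(X, d) = 8 (R(X, d) = -16 + 4*6 = -16 + 24 = 8)
r(x) = -x + 4*x² (r(x) = 4*x² - x = -x + 4*x²)
K(q, B) = 248 - B (K(q, B) = 8*(-1 + 4*8) - B = 8*(-1 + 32) - B = 8*31 - B = 248 - B)
(-8807 + 30333)*(M(K(3, 3)) - 24906) = (-8807 + 30333)*(140 - 24906) = 21526*(-24766) = -533112916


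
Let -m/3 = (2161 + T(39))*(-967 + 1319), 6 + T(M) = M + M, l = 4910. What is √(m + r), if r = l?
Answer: I*√2353138 ≈ 1534.0*I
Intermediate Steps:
T(M) = -6 + 2*M (T(M) = -6 + (M + M) = -6 + 2*M)
r = 4910
m = -2358048 (m = -3*(2161 + (-6 + 2*39))*(-967 + 1319) = -3*(2161 + (-6 + 78))*352 = -3*(2161 + 72)*352 = -6699*352 = -3*786016 = -2358048)
√(m + r) = √(-2358048 + 4910) = √(-2353138) = I*√2353138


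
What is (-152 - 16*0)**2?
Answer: 23104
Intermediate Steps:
(-152 - 16*0)**2 = (-152 + 0)**2 = (-152)**2 = 23104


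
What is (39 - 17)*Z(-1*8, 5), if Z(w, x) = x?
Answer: 110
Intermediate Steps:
(39 - 17)*Z(-1*8, 5) = (39 - 17)*5 = 22*5 = 110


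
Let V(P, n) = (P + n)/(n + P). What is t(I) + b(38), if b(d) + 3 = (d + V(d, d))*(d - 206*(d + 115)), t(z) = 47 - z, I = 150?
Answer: -1227826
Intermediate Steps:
V(P, n) = 1 (V(P, n) = (P + n)/(P + n) = 1)
b(d) = -3 + (1 + d)*(-23690 - 205*d) (b(d) = -3 + (d + 1)*(d - 206*(d + 115)) = -3 + (1 + d)*(d - 206*(115 + d)) = -3 + (1 + d)*(d + (-23690 - 206*d)) = -3 + (1 + d)*(-23690 - 205*d))
t(I) + b(38) = (47 - 1*150) + (-23693 - 23895*38 - 205*38²) = (47 - 150) + (-23693 - 908010 - 205*1444) = -103 + (-23693 - 908010 - 296020) = -103 - 1227723 = -1227826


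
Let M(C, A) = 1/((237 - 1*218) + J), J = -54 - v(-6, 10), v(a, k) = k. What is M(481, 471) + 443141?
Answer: 19941344/45 ≈ 4.4314e+5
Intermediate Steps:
J = -64 (J = -54 - 1*10 = -54 - 10 = -64)
M(C, A) = -1/45 (M(C, A) = 1/((237 - 1*218) - 64) = 1/((237 - 218) - 64) = 1/(19 - 64) = 1/(-45) = -1/45)
M(481, 471) + 443141 = -1/45 + 443141 = 19941344/45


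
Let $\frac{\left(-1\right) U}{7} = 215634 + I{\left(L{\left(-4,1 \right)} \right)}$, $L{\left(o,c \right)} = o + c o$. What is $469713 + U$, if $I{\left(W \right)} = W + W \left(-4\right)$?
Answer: $-1039893$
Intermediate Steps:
$I{\left(W \right)} = - 3 W$ ($I{\left(W \right)} = W - 4 W = - 3 W$)
$U = -1509606$ ($U = - 7 \left(215634 - 3 \left(- 4 \left(1 + 1\right)\right)\right) = - 7 \left(215634 - 3 \left(\left(-4\right) 2\right)\right) = - 7 \left(215634 - -24\right) = - 7 \left(215634 + 24\right) = \left(-7\right) 215658 = -1509606$)
$469713 + U = 469713 - 1509606 = -1039893$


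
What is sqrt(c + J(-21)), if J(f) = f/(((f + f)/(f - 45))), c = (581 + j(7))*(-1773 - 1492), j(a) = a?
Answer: 3*I*sqrt(213317) ≈ 1385.6*I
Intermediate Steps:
c = -1919820 (c = (581 + 7)*(-1773 - 1492) = 588*(-3265) = -1919820)
J(f) = -45/2 + f/2 (J(f) = f/(((2*f)/(-45 + f))) = f/((2*f/(-45 + f))) = f*((-45 + f)/(2*f)) = -45/2 + f/2)
sqrt(c + J(-21)) = sqrt(-1919820 + (-45/2 + (1/2)*(-21))) = sqrt(-1919820 + (-45/2 - 21/2)) = sqrt(-1919820 - 33) = sqrt(-1919853) = 3*I*sqrt(213317)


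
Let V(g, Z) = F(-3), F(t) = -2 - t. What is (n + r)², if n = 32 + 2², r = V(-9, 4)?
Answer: 1369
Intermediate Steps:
V(g, Z) = 1 (V(g, Z) = -2 - 1*(-3) = -2 + 3 = 1)
r = 1
n = 36 (n = 32 + 4 = 36)
(n + r)² = (36 + 1)² = 37² = 1369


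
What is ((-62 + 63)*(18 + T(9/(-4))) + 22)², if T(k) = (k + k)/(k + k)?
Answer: 1681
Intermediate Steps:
T(k) = 1 (T(k) = (2*k)/((2*k)) = (2*k)*(1/(2*k)) = 1)
((-62 + 63)*(18 + T(9/(-4))) + 22)² = ((-62 + 63)*(18 + 1) + 22)² = (1*19 + 22)² = (19 + 22)² = 41² = 1681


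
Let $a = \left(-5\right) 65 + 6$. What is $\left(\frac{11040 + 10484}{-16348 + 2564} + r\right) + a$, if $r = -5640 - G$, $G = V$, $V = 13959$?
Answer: $- \frac{68642809}{3446} \approx -19920.0$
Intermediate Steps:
$G = 13959$
$a = -319$ ($a = -325 + 6 = -319$)
$r = -19599$ ($r = -5640 - 13959 = -19599$)
$\left(\frac{11040 + 10484}{-16348 + 2564} + r\right) + a = \left(\frac{11040 + 10484}{-16348 + 2564} - 19599\right) - 319 = \left(\frac{21524}{-13784} - 19599\right) - 319 = \left(21524 \left(- \frac{1}{13784}\right) - 19599\right) - 319 = \left(- \frac{5381}{3446} - 19599\right) - 319 = - \frac{67543535}{3446} - 319 = - \frac{68642809}{3446}$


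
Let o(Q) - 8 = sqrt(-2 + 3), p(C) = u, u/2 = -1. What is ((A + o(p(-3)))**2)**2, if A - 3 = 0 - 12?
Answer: 0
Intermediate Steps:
A = -9 (A = 3 + (0 - 12) = 3 - 12 = -9)
u = -2 (u = 2*(-1) = -2)
p(C) = -2
o(Q) = 9 (o(Q) = 8 + sqrt(-2 + 3) = 8 + sqrt(1) = 8 + 1 = 9)
((A + o(p(-3)))**2)**2 = ((-9 + 9)**2)**2 = (0**2)**2 = 0**2 = 0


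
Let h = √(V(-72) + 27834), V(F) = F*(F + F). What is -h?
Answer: -√38202 ≈ -195.45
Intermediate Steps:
V(F) = 2*F² (V(F) = F*(2*F) = 2*F²)
h = √38202 (h = √(2*(-72)² + 27834) = √(2*5184 + 27834) = √(10368 + 27834) = √38202 ≈ 195.45)
-h = -√38202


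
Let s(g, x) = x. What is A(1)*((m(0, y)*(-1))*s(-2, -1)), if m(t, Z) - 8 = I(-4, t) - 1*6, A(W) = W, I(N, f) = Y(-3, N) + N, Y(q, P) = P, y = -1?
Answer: -6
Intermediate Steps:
I(N, f) = 2*N (I(N, f) = N + N = 2*N)
m(t, Z) = -6 (m(t, Z) = 8 + (2*(-4) - 1*6) = 8 + (-8 - 6) = 8 - 14 = -6)
A(1)*((m(0, y)*(-1))*s(-2, -1)) = 1*(-6*(-1)*(-1)) = 1*(6*(-1)) = 1*(-6) = -6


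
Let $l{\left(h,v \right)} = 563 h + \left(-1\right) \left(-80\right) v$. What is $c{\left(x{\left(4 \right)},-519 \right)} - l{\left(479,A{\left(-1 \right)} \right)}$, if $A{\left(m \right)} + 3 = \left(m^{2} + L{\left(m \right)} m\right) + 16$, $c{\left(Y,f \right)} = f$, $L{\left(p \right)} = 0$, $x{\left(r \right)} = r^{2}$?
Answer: $-271316$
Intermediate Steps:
$A{\left(m \right)} = 13 + m^{2}$ ($A{\left(m \right)} = -3 + \left(\left(m^{2} + 0 m\right) + 16\right) = -3 + \left(\left(m^{2} + 0\right) + 16\right) = -3 + \left(m^{2} + 16\right) = -3 + \left(16 + m^{2}\right) = 13 + m^{2}$)
$l{\left(h,v \right)} = 80 v + 563 h$ ($l{\left(h,v \right)} = 563 h + 80 v = 80 v + 563 h$)
$c{\left(x{\left(4 \right)},-519 \right)} - l{\left(479,A{\left(-1 \right)} \right)} = -519 - \left(80 \left(13 + \left(-1\right)^{2}\right) + 563 \cdot 479\right) = -519 - \left(80 \left(13 + 1\right) + 269677\right) = -519 - \left(80 \cdot 14 + 269677\right) = -519 - \left(1120 + 269677\right) = -519 - 270797 = -271316$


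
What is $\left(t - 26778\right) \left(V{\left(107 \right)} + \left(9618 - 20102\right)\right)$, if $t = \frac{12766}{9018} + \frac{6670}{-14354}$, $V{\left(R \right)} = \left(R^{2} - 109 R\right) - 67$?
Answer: $\frac{9328244700714670}{32361093} \approx 2.8825 \cdot 10^{8}$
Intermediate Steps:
$V{\left(R \right)} = -67 + R^{2} - 109 R$
$t = \frac{30773276}{32361093}$ ($t = 12766 \cdot \frac{1}{9018} + 6670 \left(- \frac{1}{14354}\right) = \frac{6383}{4509} - \frac{3335}{7177} = \frac{30773276}{32361093} \approx 0.95093$)
$\left(t - 26778\right) \left(V{\left(107 \right)} + \left(9618 - 20102\right)\right) = \left(\frac{30773276}{32361093} - 26778\right) \left(\left(-67 + 107^{2} - 11663\right) + \left(9618 - 20102\right)\right) = - \frac{866534575078 \left(\left(-67 + 11449 - 11663\right) + \left(9618 - 20102\right)\right)}{32361093} = - \frac{866534575078 \left(-281 - 10484\right)}{32361093} = \left(- \frac{866534575078}{32361093}\right) \left(-10765\right) = \frac{9328244700714670}{32361093}$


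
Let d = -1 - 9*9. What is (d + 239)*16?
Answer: 2512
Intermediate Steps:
d = -82 (d = -1 - 81 = -82)
(d + 239)*16 = (-82 + 239)*16 = 157*16 = 2512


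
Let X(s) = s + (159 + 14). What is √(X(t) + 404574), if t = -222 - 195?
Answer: √404330 ≈ 635.87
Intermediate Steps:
t = -417
X(s) = 173 + s (X(s) = s + 173 = 173 + s)
√(X(t) + 404574) = √((173 - 417) + 404574) = √(-244 + 404574) = √404330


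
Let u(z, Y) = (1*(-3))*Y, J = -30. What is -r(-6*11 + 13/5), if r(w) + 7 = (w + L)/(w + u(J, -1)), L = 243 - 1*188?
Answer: 1036/151 ≈ 6.8609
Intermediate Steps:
u(z, Y) = -3*Y
L = 55 (L = 243 - 188 = 55)
r(w) = -7 + (55 + w)/(3 + w) (r(w) = -7 + (w + 55)/(w - 3*(-1)) = -7 + (55 + w)/(w + 3) = -7 + (55 + w)/(3 + w))
-r(-6*11 + 13/5) = -2*(17 - 3*(-6*11 + 13/5))/(3 + (-6*11 + 13/5)) = -2*(17 - 3*(-66 + 13*(1/5)))/(3 + (-66 + 13*(1/5))) = -2*(17 - 3*(-66 + 13/5))/(3 + (-66 + 13/5)) = -2*(17 - 3*(-317/5))/(3 - 317/5) = -2*(17 + 951/5)/(-302/5) = -2*(-5)*1036/(302*5) = -1*(-1036/151) = 1036/151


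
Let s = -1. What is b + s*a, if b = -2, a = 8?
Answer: -10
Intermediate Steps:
b + s*a = -2 - 1*8 = -2 - 8 = -10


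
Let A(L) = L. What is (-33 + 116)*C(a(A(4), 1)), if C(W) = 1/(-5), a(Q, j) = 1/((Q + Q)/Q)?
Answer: -83/5 ≈ -16.600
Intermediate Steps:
a(Q, j) = ½ (a(Q, j) = 1/((2*Q)/Q) = 1/2 = ½)
C(W) = -⅕
(-33 + 116)*C(a(A(4), 1)) = (-33 + 116)*(-⅕) = 83*(-⅕) = -83/5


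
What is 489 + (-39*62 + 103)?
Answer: -1826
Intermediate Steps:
489 + (-39*62 + 103) = 489 + (-2418 + 103) = 489 - 2315 = -1826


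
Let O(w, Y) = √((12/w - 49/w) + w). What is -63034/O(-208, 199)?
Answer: 252136*I*√62439/14409 ≈ 4372.5*I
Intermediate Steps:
O(w, Y) = √(w - 37/w) (O(w, Y) = √(-37/w + w) = √(w - 37/w))
-63034/O(-208, 199) = -63034/√(-208 - 37/(-208)) = -63034/√(-208 - 37*(-1/208)) = -63034/√(-208 + 37/208) = -63034*(-4*I*√62439/14409) = -(-252136)*I*√62439/14409 = 252136*I*√62439/14409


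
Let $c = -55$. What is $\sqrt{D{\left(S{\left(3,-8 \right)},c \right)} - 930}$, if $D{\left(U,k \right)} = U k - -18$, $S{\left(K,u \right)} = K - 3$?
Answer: $4 i \sqrt{57} \approx 30.199 i$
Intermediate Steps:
$S{\left(K,u \right)} = -3 + K$
$D{\left(U,k \right)} = 18 + U k$ ($D{\left(U,k \right)} = U k + 18 = 18 + U k$)
$\sqrt{D{\left(S{\left(3,-8 \right)},c \right)} - 930} = \sqrt{\left(18 + \left(-3 + 3\right) \left(-55\right)\right) - 930} = \sqrt{\left(18 + 0 \left(-55\right)\right) - 930} = \sqrt{\left(18 + 0\right) - 930} = \sqrt{18 - 930} = \sqrt{-912} = 4 i \sqrt{57}$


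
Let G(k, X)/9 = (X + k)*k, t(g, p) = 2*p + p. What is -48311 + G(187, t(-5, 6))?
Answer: 296704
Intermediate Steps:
t(g, p) = 3*p
G(k, X) = 9*k*(X + k) (G(k, X) = 9*((X + k)*k) = 9*(k*(X + k)) = 9*k*(X + k))
-48311 + G(187, t(-5, 6)) = -48311 + 9*187*(3*6 + 187) = -48311 + 9*187*(18 + 187) = -48311 + 9*187*205 = -48311 + 345015 = 296704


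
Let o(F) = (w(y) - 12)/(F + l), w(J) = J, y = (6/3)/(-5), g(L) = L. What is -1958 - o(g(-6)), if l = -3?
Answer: -88172/45 ≈ -1959.4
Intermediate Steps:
y = -⅖ (y = (6*(⅓))*(-⅕) = 2*(-⅕) = -⅖ ≈ -0.40000)
o(F) = -62/(5*(-3 + F)) (o(F) = (-⅖ - 12)/(F - 3) = -62/(5*(-3 + F)))
-1958 - o(g(-6)) = -1958 - (-62)/(-15 + 5*(-6)) = -1958 - (-62)/(-15 - 30) = -1958 - (-62)/(-45) = -1958 - (-62)*(-1)/45 = -1958 - 1*62/45 = -1958 - 62/45 = -88172/45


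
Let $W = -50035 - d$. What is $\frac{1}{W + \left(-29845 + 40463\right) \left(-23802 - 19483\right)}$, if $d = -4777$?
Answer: $- \frac{1}{459645388} \approx -2.1756 \cdot 10^{-9}$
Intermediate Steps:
$W = -45258$ ($W = -50035 - -4777 = -50035 + 4777 = -45258$)
$\frac{1}{W + \left(-29845 + 40463\right) \left(-23802 - 19483\right)} = \frac{1}{-45258 + \left(-29845 + 40463\right) \left(-23802 - 19483\right)} = \frac{1}{-45258 + 10618 \left(-43285\right)} = \frac{1}{-45258 - 459600130} = \frac{1}{-459645388} = - \frac{1}{459645388}$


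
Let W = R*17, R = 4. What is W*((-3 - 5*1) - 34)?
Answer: -2856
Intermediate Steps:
W = 68 (W = 4*17 = 68)
W*((-3 - 5*1) - 34) = 68*((-3 - 5*1) - 34) = 68*((-3 - 5) - 34) = 68*(-8 - 34) = 68*(-42) = -2856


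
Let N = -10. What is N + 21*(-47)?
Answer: -997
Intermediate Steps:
N + 21*(-47) = -10 + 21*(-47) = -10 - 987 = -997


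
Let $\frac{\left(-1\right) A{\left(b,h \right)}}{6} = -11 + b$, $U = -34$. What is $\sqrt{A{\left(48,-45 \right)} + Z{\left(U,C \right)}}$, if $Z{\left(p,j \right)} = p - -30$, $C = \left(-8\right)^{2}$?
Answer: $i \sqrt{226} \approx 15.033 i$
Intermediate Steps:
$C = 64$
$Z{\left(p,j \right)} = 30 + p$ ($Z{\left(p,j \right)} = p + 30 = 30 + p$)
$A{\left(b,h \right)} = 66 - 6 b$ ($A{\left(b,h \right)} = - 6 \left(-11 + b\right) = 66 - 6 b$)
$\sqrt{A{\left(48,-45 \right)} + Z{\left(U,C \right)}} = \sqrt{\left(66 - 288\right) + \left(30 - 34\right)} = \sqrt{\left(66 - 288\right) - 4} = \sqrt{-222 - 4} = \sqrt{-226} = i \sqrt{226}$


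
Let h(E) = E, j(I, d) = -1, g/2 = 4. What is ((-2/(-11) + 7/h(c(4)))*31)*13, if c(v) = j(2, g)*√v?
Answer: -29419/22 ≈ -1337.2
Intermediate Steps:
g = 8 (g = 2*4 = 8)
c(v) = -√v
((-2/(-11) + 7/h(c(4)))*31)*13 = ((-2/(-11) + 7/((-√4)))*31)*13 = ((-2*(-1/11) + 7/((-1*2)))*31)*13 = ((2/11 + 7/(-2))*31)*13 = ((2/11 + 7*(-½))*31)*13 = ((2/11 - 7/2)*31)*13 = -73/22*31*13 = -2263/22*13 = -29419/22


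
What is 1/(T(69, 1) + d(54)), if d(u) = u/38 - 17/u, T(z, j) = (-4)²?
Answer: 1026/17551 ≈ 0.058458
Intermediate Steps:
T(z, j) = 16
d(u) = -17/u + u/38 (d(u) = u*(1/38) - 17/u = u/38 - 17/u = -17/u + u/38)
1/(T(69, 1) + d(54)) = 1/(16 + (-17/54 + (1/38)*54)) = 1/(16 + (-17*1/54 + 27/19)) = 1/(16 + (-17/54 + 27/19)) = 1/(16 + 1135/1026) = 1/(17551/1026) = 1026/17551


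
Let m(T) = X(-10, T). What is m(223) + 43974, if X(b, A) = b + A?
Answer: 44187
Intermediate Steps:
X(b, A) = A + b
m(T) = -10 + T (m(T) = T - 10 = -10 + T)
m(223) + 43974 = (-10 + 223) + 43974 = 213 + 43974 = 44187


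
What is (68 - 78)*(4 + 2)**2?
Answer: -360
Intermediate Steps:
(68 - 78)*(4 + 2)**2 = -10*6**2 = -10*36 = -360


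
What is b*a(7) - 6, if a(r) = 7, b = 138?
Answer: 960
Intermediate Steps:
b*a(7) - 6 = 138*7 - 6 = 966 - 6 = 960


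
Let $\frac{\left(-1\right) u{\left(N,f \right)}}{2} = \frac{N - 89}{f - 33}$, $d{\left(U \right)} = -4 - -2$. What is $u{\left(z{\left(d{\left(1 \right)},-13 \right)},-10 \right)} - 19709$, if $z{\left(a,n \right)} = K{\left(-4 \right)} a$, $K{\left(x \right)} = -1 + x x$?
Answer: $- \frac{847725}{43} \approx -19715.0$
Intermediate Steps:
$K{\left(x \right)} = -1 + x^{2}$
$d{\left(U \right)} = -2$ ($d{\left(U \right)} = -4 + 2 = -2$)
$z{\left(a,n \right)} = 15 a$ ($z{\left(a,n \right)} = \left(-1 + \left(-4\right)^{2}\right) a = \left(-1 + 16\right) a = 15 a$)
$u{\left(N,f \right)} = - \frac{2 \left(-89 + N\right)}{-33 + f}$ ($u{\left(N,f \right)} = - 2 \frac{N - 89}{f - 33} = - 2 \frac{-89 + N}{-33 + f} = - \frac{2 \left(-89 + N\right)}{-33 + f}$)
$u{\left(z{\left(d{\left(1 \right)},-13 \right)},-10 \right)} - 19709 = \frac{2 \left(89 - 15 \left(-2\right)\right)}{-33 - 10} - 19709 = \frac{2 \left(89 - -30\right)}{-43} - 19709 = 2 \left(- \frac{1}{43}\right) \left(89 + 30\right) - 19709 = 2 \left(- \frac{1}{43}\right) 119 - 19709 = - \frac{238}{43} - 19709 = - \frac{847725}{43}$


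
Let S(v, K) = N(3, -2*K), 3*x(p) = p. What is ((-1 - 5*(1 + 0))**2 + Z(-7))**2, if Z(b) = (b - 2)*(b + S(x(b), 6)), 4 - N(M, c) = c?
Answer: 2025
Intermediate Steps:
x(p) = p/3
N(M, c) = 4 - c
S(v, K) = 4 + 2*K (S(v, K) = 4 - (-2)*K = 4 + 2*K)
Z(b) = (-2 + b)*(16 + b) (Z(b) = (b - 2)*(b + (4 + 2*6)) = (-2 + b)*(b + (4 + 12)) = (-2 + b)*(b + 16) = (-2 + b)*(16 + b))
((-1 - 5*(1 + 0))**2 + Z(-7))**2 = ((-1 - 5*(1 + 0))**2 + (-32 + (-7)**2 + 14*(-7)))**2 = ((-1 - 5*1)**2 + (-32 + 49 - 98))**2 = ((-1 - 5)**2 - 81)**2 = ((-6)**2 - 81)**2 = (36 - 81)**2 = (-45)**2 = 2025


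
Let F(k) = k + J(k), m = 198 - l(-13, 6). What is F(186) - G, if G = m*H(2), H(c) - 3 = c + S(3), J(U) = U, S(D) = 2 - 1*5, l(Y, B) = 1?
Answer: -22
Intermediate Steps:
S(D) = -3 (S(D) = 2 - 5 = -3)
m = 197 (m = 198 - 1*1 = 198 - 1 = 197)
F(k) = 2*k (F(k) = k + k = 2*k)
H(c) = c (H(c) = 3 + (c - 3) = 3 + (-3 + c) = c)
G = 394 (G = 197*2 = 394)
F(186) - G = 2*186 - 1*394 = 372 - 394 = -22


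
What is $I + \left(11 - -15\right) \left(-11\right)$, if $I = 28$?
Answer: $-258$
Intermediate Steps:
$I + \left(11 - -15\right) \left(-11\right) = 28 + \left(11 - -15\right) \left(-11\right) = 28 + \left(11 + 15\right) \left(-11\right) = 28 + 26 \left(-11\right) = 28 - 286 = -258$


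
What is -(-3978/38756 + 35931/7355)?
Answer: -681641823/142525190 ≈ -4.7826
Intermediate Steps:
-(-3978/38756 + 35931/7355) = -(-3978*1/38756 + 35931*(1/7355)) = -(-1989/19378 + 35931/7355) = -1*681641823/142525190 = -681641823/142525190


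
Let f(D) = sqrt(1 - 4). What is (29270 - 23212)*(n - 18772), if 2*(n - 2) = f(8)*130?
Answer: -113708660 + 393770*I*sqrt(3) ≈ -1.1371e+8 + 6.8203e+5*I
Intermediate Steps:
f(D) = I*sqrt(3) (f(D) = sqrt(-3) = I*sqrt(3))
n = 2 + 65*I*sqrt(3) (n = 2 + ((I*sqrt(3))*130)/2 = 2 + (130*I*sqrt(3))/2 = 2 + 65*I*sqrt(3) ≈ 2.0 + 112.58*I)
(29270 - 23212)*(n - 18772) = (29270 - 23212)*((2 + 65*I*sqrt(3)) - 18772) = 6058*(-18770 + 65*I*sqrt(3)) = -113708660 + 393770*I*sqrt(3)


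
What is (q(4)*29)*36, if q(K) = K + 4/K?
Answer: 5220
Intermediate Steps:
(q(4)*29)*36 = ((4 + 4/4)*29)*36 = ((4 + 4*(¼))*29)*36 = ((4 + 1)*29)*36 = (5*29)*36 = 145*36 = 5220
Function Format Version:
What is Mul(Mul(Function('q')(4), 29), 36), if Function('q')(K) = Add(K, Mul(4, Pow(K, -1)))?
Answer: 5220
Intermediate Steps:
Mul(Mul(Function('q')(4), 29), 36) = Mul(Mul(Add(4, Mul(4, Pow(4, -1))), 29), 36) = Mul(Mul(Add(4, Mul(4, Rational(1, 4))), 29), 36) = Mul(Mul(Add(4, 1), 29), 36) = Mul(Mul(5, 29), 36) = Mul(145, 36) = 5220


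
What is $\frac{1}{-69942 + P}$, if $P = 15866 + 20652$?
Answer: $- \frac{1}{33424} \approx -2.9919 \cdot 10^{-5}$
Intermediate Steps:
$P = 36518$
$\frac{1}{-69942 + P} = \frac{1}{-69942 + 36518} = \frac{1}{-33424} = - \frac{1}{33424}$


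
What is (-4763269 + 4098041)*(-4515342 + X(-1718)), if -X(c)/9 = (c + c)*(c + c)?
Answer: 73687442596968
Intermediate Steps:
X(c) = -36*c**2 (X(c) = -9*(c + c)*(c + c) = -9*2*c*2*c = -36*c**2)
(-4763269 + 4098041)*(-4515342 + X(-1718)) = (-4763269 + 4098041)*(-4515342 - 36*(-1718)**2) = -665228*(-4515342 - 36*2951524) = -665228*(-4515342 - 106254864) = -665228*(-110770206) = 73687442596968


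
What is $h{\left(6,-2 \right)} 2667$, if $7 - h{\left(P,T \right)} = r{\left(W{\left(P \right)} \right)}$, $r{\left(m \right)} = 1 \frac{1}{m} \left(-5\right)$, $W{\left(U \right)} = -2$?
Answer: $\frac{24003}{2} \approx 12002.0$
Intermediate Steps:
$r{\left(m \right)} = - \frac{5}{m}$ ($r{\left(m \right)} = \frac{1}{m} \left(-5\right) = - \frac{5}{m}$)
$h{\left(P,T \right)} = \frac{9}{2}$ ($h{\left(P,T \right)} = 7 - - \frac{5}{-2} = 7 - \left(-5\right) \left(- \frac{1}{2}\right) = 7 - \frac{5}{2} = \frac{9}{2}$)
$h{\left(6,-2 \right)} 2667 = \frac{9}{2} \cdot 2667 = \frac{24003}{2}$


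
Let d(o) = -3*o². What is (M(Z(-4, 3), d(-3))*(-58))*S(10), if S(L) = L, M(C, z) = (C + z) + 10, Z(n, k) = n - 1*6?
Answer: 15660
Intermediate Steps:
Z(n, k) = -6 + n (Z(n, k) = n - 6 = -6 + n)
M(C, z) = 10 + C + z
(M(Z(-4, 3), d(-3))*(-58))*S(10) = ((10 + (-6 - 4) - 3*(-3)²)*(-58))*10 = ((10 - 10 - 3*9)*(-58))*10 = ((10 - 10 - 27)*(-58))*10 = -27*(-58)*10 = 1566*10 = 15660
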